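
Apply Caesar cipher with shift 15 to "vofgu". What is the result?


Caesar cipher: shift "vofgu" by 15
  'v' (pos 21) + 15 = pos 10 = 'k'
  'o' (pos 14) + 15 = pos 3 = 'd'
  'f' (pos 5) + 15 = pos 20 = 'u'
  'g' (pos 6) + 15 = pos 21 = 'v'
  'u' (pos 20) + 15 = pos 9 = 'j'
Result: kduvj

kduvj


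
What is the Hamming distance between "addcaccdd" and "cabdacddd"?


Comparing "addcaccdd" and "cabdacddd" position by position:
  Position 0: 'a' vs 'c' => differ
  Position 1: 'd' vs 'a' => differ
  Position 2: 'd' vs 'b' => differ
  Position 3: 'c' vs 'd' => differ
  Position 4: 'a' vs 'a' => same
  Position 5: 'c' vs 'c' => same
  Position 6: 'c' vs 'd' => differ
  Position 7: 'd' vs 'd' => same
  Position 8: 'd' vs 'd' => same
Total differences (Hamming distance): 5

5


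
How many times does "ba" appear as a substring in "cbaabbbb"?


Searching for "ba" in "cbaabbbb"
Scanning each position:
  Position 0: "cb" => no
  Position 1: "ba" => MATCH
  Position 2: "aa" => no
  Position 3: "ab" => no
  Position 4: "bb" => no
  Position 5: "bb" => no
  Position 6: "bb" => no
Total occurrences: 1

1


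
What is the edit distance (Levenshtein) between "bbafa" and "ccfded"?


Computing edit distance: "bbafa" -> "ccfded"
DP table:
           c    c    f    d    e    d
      0    1    2    3    4    5    6
  b   1    1    2    3    4    5    6
  b   2    2    2    3    4    5    6
  a   3    3    3    3    4    5    6
  f   4    4    4    3    4    5    6
  a   5    5    5    4    4    5    6
Edit distance = dp[5][6] = 6

6


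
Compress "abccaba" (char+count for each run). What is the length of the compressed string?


Input: abccaba
Runs:
  'a' x 1 => "a1"
  'b' x 1 => "b1"
  'c' x 2 => "c2"
  'a' x 1 => "a1"
  'b' x 1 => "b1"
  'a' x 1 => "a1"
Compressed: "a1b1c2a1b1a1"
Compressed length: 12

12


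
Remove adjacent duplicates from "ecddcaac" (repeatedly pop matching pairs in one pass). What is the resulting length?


Input: ecddcaac
Stack-based adjacent duplicate removal:
  Read 'e': push. Stack: e
  Read 'c': push. Stack: ec
  Read 'd': push. Stack: ecd
  Read 'd': matches stack top 'd' => pop. Stack: ec
  Read 'c': matches stack top 'c' => pop. Stack: e
  Read 'a': push. Stack: ea
  Read 'a': matches stack top 'a' => pop. Stack: e
  Read 'c': push. Stack: ec
Final stack: "ec" (length 2)

2


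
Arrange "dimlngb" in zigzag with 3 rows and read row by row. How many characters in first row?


Zigzag "dimlngb" into 3 rows:
Placing characters:
  'd' => row 0
  'i' => row 1
  'm' => row 2
  'l' => row 1
  'n' => row 0
  'g' => row 1
  'b' => row 2
Rows:
  Row 0: "dn"
  Row 1: "ilg"
  Row 2: "mb"
First row length: 2

2


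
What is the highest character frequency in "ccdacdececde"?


Input: ccdacdececde
Character counts:
  'a': 1
  'c': 5
  'd': 3
  'e': 3
Maximum frequency: 5

5


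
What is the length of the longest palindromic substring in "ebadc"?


Input: "ebadc"
Checking substrings for palindromes:
  No multi-char palindromic substrings found
Longest palindromic substring: "e" with length 1

1


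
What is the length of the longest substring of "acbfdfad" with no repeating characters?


Input: "acbfdfad"
Sliding window (track last position of each char):
  Position 0 ('a'): window [0,0] length 1 -- new best
  Position 1 ('c'): window [0,1] length 2 -- new best
  Position 2 ('b'): window [0,2] length 3 -- new best
  Position 3 ('f'): window [0,3] length 4 -- new best
  Position 4 ('d'): window [0,4] length 5 -- new best
  Position 5 ('f'): repeat (last at 3), move window start to 4
  Position 5 ('f'): window [4,5] length 2
  Position 6 ('a'): window [4,6] length 3
  Position 7 ('d'): repeat (last at 4), move window start to 5
  Position 7 ('d'): window [5,7] length 3
Longest substring with no repeats: "acbfd" with length 5

5


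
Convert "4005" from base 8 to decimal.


Input: "4005" in base 8
Positional expansion:
  Digit '4' (value 4) x 8^3 = 2048
  Digit '0' (value 0) x 8^2 = 0
  Digit '0' (value 0) x 8^1 = 0
  Digit '5' (value 5) x 8^0 = 5
Sum = 2053

2053


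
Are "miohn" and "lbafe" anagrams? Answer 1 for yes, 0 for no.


Strings: "miohn", "lbafe"
Sorted first:  himno
Sorted second: abefl
Differ at position 0: 'h' vs 'a' => not anagrams

0


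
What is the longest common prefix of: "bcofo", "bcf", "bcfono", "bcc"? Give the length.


Words: bcofo, bcf, bcfono, bcc
  Position 0: all 'b' => match
  Position 1: all 'c' => match
  Position 2: ('o', 'f', 'f', 'c') => mismatch, stop
LCP = "bc" (length 2)

2


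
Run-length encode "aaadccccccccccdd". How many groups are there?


Input: aaadccccccccccdd
Scanning for consecutive runs:
  Group 1: 'a' x 3 (positions 0-2)
  Group 2: 'd' x 1 (positions 3-3)
  Group 3: 'c' x 10 (positions 4-13)
  Group 4: 'd' x 2 (positions 14-15)
Total groups: 4

4


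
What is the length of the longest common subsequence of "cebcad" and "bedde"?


LCS of "cebcad" and "bedde"
DP table:
           b    e    d    d    e
      0    0    0    0    0    0
  c   0    0    0    0    0    0
  e   0    0    1    1    1    1
  b   0    1    1    1    1    1
  c   0    1    1    1    1    1
  a   0    1    1    1    1    1
  d   0    1    1    2    2    2
LCS length = dp[6][5] = 2

2


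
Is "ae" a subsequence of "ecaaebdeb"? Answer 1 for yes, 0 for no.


Check if "ae" is a subsequence of "ecaaebdeb"
Greedy scan:
  Position 0 ('e'): no match needed
  Position 1 ('c'): no match needed
  Position 2 ('a'): matches sub[0] = 'a'
  Position 3 ('a'): no match needed
  Position 4 ('e'): matches sub[1] = 'e'
  Position 5 ('b'): no match needed
  Position 6 ('d'): no match needed
  Position 7 ('e'): no match needed
  Position 8 ('b'): no match needed
All 2 characters matched => is a subsequence

1


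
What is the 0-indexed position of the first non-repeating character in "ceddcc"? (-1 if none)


Input: ceddcc
Character frequencies:
  'c': 3
  'd': 2
  'e': 1
Scanning left to right for freq == 1:
  Position 0 ('c'): freq=3, skip
  Position 1 ('e'): unique! => answer = 1

1


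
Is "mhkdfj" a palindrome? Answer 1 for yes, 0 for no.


Input: mhkdfj
Reversed: jfdkhm
  Compare pos 0 ('m') with pos 5 ('j'): MISMATCH
  Compare pos 1 ('h') with pos 4 ('f'): MISMATCH
  Compare pos 2 ('k') with pos 3 ('d'): MISMATCH
Result: not a palindrome

0


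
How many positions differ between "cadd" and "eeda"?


Comparing "cadd" and "eeda" position by position:
  Position 0: 'c' vs 'e' => DIFFER
  Position 1: 'a' vs 'e' => DIFFER
  Position 2: 'd' vs 'd' => same
  Position 3: 'd' vs 'a' => DIFFER
Positions that differ: 3

3


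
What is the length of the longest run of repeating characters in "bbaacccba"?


Input: "bbaacccba"
Scanning for longest run:
  Position 1 ('b'): continues run of 'b', length=2
  Position 2 ('a'): new char, reset run to 1
  Position 3 ('a'): continues run of 'a', length=2
  Position 4 ('c'): new char, reset run to 1
  Position 5 ('c'): continues run of 'c', length=2
  Position 6 ('c'): continues run of 'c', length=3
  Position 7 ('b'): new char, reset run to 1
  Position 8 ('a'): new char, reset run to 1
Longest run: 'c' with length 3

3


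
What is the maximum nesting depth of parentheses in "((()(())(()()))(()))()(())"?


Input: "((()(())(()()))(()))()(())"
Tracking depth:
  Position 0 '(': depth becomes 1
  Position 1 '(': depth becomes 2
  Position 2 '(': depth becomes 3
  Position 3 ')': depth becomes 2
  Position 4 '(': depth becomes 3
  Position 5 '(': depth becomes 4
  Position 6 ')': depth becomes 3
  Position 7 ')': depth becomes 2
  Position 8 '(': depth becomes 3
  Position 9 '(': depth becomes 4
  Position 10 ')': depth becomes 3
  Position 11 '(': depth becomes 4
  Position 12 ')': depth becomes 3
  Position 13 ')': depth becomes 2
  Position 14 ')': depth becomes 1
  Position 15 '(': depth becomes 2
  Position 16 '(': depth becomes 3
  Position 17 ')': depth becomes 2
  Position 18 ')': depth becomes 1
  Position 19 ')': depth becomes 0
  Position 20 '(': depth becomes 1
  Position 21 ')': depth becomes 0
  Position 22 '(': depth becomes 1
  Position 23 '(': depth becomes 2
  Position 24 ')': depth becomes 1
  Position 25 ')': depth becomes 0
Maximum depth reached: 4

4


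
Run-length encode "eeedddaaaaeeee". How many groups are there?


Input: eeedddaaaaeeee
Scanning for consecutive runs:
  Group 1: 'e' x 3 (positions 0-2)
  Group 2: 'd' x 3 (positions 3-5)
  Group 3: 'a' x 4 (positions 6-9)
  Group 4: 'e' x 4 (positions 10-13)
Total groups: 4

4


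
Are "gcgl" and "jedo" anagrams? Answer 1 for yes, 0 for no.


Strings: "gcgl", "jedo"
Sorted first:  cggl
Sorted second: dejo
Differ at position 0: 'c' vs 'd' => not anagrams

0


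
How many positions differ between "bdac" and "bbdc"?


Comparing "bdac" and "bbdc" position by position:
  Position 0: 'b' vs 'b' => same
  Position 1: 'd' vs 'b' => DIFFER
  Position 2: 'a' vs 'd' => DIFFER
  Position 3: 'c' vs 'c' => same
Positions that differ: 2

2


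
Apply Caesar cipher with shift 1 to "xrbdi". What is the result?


Caesar cipher: shift "xrbdi" by 1
  'x' (pos 23) + 1 = pos 24 = 'y'
  'r' (pos 17) + 1 = pos 18 = 's'
  'b' (pos 1) + 1 = pos 2 = 'c'
  'd' (pos 3) + 1 = pos 4 = 'e'
  'i' (pos 8) + 1 = pos 9 = 'j'
Result: yscej

yscej


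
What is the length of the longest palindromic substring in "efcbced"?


Input: "efcbced"
Checking substrings for palindromes:
  [2:5] "cbc" (len 3) => palindrome
Longest palindromic substring: "cbc" with length 3

3


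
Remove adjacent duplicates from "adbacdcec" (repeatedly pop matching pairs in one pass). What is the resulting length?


Input: adbacdcec
Stack-based adjacent duplicate removal:
  Read 'a': push. Stack: a
  Read 'd': push. Stack: ad
  Read 'b': push. Stack: adb
  Read 'a': push. Stack: adba
  Read 'c': push. Stack: adbac
  Read 'd': push. Stack: adbacd
  Read 'c': push. Stack: adbacdc
  Read 'e': push. Stack: adbacdce
  Read 'c': push. Stack: adbacdcec
Final stack: "adbacdcec" (length 9)

9


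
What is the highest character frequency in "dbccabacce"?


Input: dbccabacce
Character counts:
  'a': 2
  'b': 2
  'c': 4
  'd': 1
  'e': 1
Maximum frequency: 4

4


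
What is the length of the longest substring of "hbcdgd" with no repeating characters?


Input: "hbcdgd"
Sliding window (track last position of each char):
  Position 0 ('h'): window [0,0] length 1 -- new best
  Position 1 ('b'): window [0,1] length 2 -- new best
  Position 2 ('c'): window [0,2] length 3 -- new best
  Position 3 ('d'): window [0,3] length 4 -- new best
  Position 4 ('g'): window [0,4] length 5 -- new best
  Position 5 ('d'): repeat (last at 3), move window start to 4
  Position 5 ('d'): window [4,5] length 2
Longest substring with no repeats: "hbcdg" with length 5

5


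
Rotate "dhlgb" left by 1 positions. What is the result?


Input: "dhlgb", rotate left by 1
First 1 characters: "d"
Remaining characters: "hlgb"
Concatenate remaining + first: "hlgb" + "d" = "hlgbd"

hlgbd


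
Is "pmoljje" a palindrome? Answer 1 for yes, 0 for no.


Input: pmoljje
Reversed: ejjlomp
  Compare pos 0 ('p') with pos 6 ('e'): MISMATCH
  Compare pos 1 ('m') with pos 5 ('j'): MISMATCH
  Compare pos 2 ('o') with pos 4 ('j'): MISMATCH
Result: not a palindrome

0


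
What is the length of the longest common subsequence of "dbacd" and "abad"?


LCS of "dbacd" and "abad"
DP table:
           a    b    a    d
      0    0    0    0    0
  d   0    0    0    0    1
  b   0    0    1    1    1
  a   0    1    1    2    2
  c   0    1    1    2    2
  d   0    1    1    2    3
LCS length = dp[5][4] = 3

3


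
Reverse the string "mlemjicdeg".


Input: mlemjicdeg
Reading characters right to left:
  Position 9: 'g'
  Position 8: 'e'
  Position 7: 'd'
  Position 6: 'c'
  Position 5: 'i'
  Position 4: 'j'
  Position 3: 'm'
  Position 2: 'e'
  Position 1: 'l'
  Position 0: 'm'
Reversed: gedcijmelm

gedcijmelm


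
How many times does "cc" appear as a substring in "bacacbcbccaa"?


Searching for "cc" in "bacacbcbccaa"
Scanning each position:
  Position 0: "ba" => no
  Position 1: "ac" => no
  Position 2: "ca" => no
  Position 3: "ac" => no
  Position 4: "cb" => no
  Position 5: "bc" => no
  Position 6: "cb" => no
  Position 7: "bc" => no
  Position 8: "cc" => MATCH
  Position 9: "ca" => no
  Position 10: "aa" => no
Total occurrences: 1

1


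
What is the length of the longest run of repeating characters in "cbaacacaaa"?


Input: "cbaacacaaa"
Scanning for longest run:
  Position 1 ('b'): new char, reset run to 1
  Position 2 ('a'): new char, reset run to 1
  Position 3 ('a'): continues run of 'a', length=2
  Position 4 ('c'): new char, reset run to 1
  Position 5 ('a'): new char, reset run to 1
  Position 6 ('c'): new char, reset run to 1
  Position 7 ('a'): new char, reset run to 1
  Position 8 ('a'): continues run of 'a', length=2
  Position 9 ('a'): continues run of 'a', length=3
Longest run: 'a' with length 3

3


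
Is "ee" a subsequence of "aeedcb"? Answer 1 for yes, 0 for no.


Check if "ee" is a subsequence of "aeedcb"
Greedy scan:
  Position 0 ('a'): no match needed
  Position 1 ('e'): matches sub[0] = 'e'
  Position 2 ('e'): matches sub[1] = 'e'
  Position 3 ('d'): no match needed
  Position 4 ('c'): no match needed
  Position 5 ('b'): no match needed
All 2 characters matched => is a subsequence

1


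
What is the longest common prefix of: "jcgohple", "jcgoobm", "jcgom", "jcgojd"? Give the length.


Words: jcgohple, jcgoobm, jcgom, jcgojd
  Position 0: all 'j' => match
  Position 1: all 'c' => match
  Position 2: all 'g' => match
  Position 3: all 'o' => match
  Position 4: ('h', 'o', 'm', 'j') => mismatch, stop
LCP = "jcgo" (length 4)

4


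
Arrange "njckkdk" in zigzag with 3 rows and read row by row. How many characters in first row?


Zigzag "njckkdk" into 3 rows:
Placing characters:
  'n' => row 0
  'j' => row 1
  'c' => row 2
  'k' => row 1
  'k' => row 0
  'd' => row 1
  'k' => row 2
Rows:
  Row 0: "nk"
  Row 1: "jkd"
  Row 2: "ck"
First row length: 2

2


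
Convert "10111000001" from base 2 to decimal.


Input: "10111000001" in base 2
Positional expansion:
  Digit '1' (value 1) x 2^10 = 1024
  Digit '0' (value 0) x 2^9 = 0
  Digit '1' (value 1) x 2^8 = 256
  Digit '1' (value 1) x 2^7 = 128
  Digit '1' (value 1) x 2^6 = 64
  Digit '0' (value 0) x 2^5 = 0
  Digit '0' (value 0) x 2^4 = 0
  Digit '0' (value 0) x 2^3 = 0
  Digit '0' (value 0) x 2^2 = 0
  Digit '0' (value 0) x 2^1 = 0
  Digit '1' (value 1) x 2^0 = 1
Sum = 1473

1473


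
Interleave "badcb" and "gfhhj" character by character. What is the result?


Interleaving "badcb" and "gfhhj":
  Position 0: 'b' from first, 'g' from second => "bg"
  Position 1: 'a' from first, 'f' from second => "af"
  Position 2: 'd' from first, 'h' from second => "dh"
  Position 3: 'c' from first, 'h' from second => "ch"
  Position 4: 'b' from first, 'j' from second => "bj"
Result: bgafdhchbj

bgafdhchbj


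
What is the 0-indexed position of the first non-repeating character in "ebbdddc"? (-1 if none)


Input: ebbdddc
Character frequencies:
  'b': 2
  'c': 1
  'd': 3
  'e': 1
Scanning left to right for freq == 1:
  Position 0 ('e'): unique! => answer = 0

0


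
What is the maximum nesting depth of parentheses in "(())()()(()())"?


Input: "(())()()(()())"
Tracking depth:
  Position 0 '(': depth becomes 1
  Position 1 '(': depth becomes 2
  Position 2 ')': depth becomes 1
  Position 3 ')': depth becomes 0
  Position 4 '(': depth becomes 1
  Position 5 ')': depth becomes 0
  Position 6 '(': depth becomes 1
  Position 7 ')': depth becomes 0
  Position 8 '(': depth becomes 1
  Position 9 '(': depth becomes 2
  Position 10 ')': depth becomes 1
  Position 11 '(': depth becomes 2
  Position 12 ')': depth becomes 1
  Position 13 ')': depth becomes 0
Maximum depth reached: 2

2


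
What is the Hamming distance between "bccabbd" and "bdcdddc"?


Comparing "bccabbd" and "bdcdddc" position by position:
  Position 0: 'b' vs 'b' => same
  Position 1: 'c' vs 'd' => differ
  Position 2: 'c' vs 'c' => same
  Position 3: 'a' vs 'd' => differ
  Position 4: 'b' vs 'd' => differ
  Position 5: 'b' vs 'd' => differ
  Position 6: 'd' vs 'c' => differ
Total differences (Hamming distance): 5

5


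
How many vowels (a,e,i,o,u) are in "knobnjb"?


Input: knobnjb
Checking each character:
  'k' at position 0: consonant
  'n' at position 1: consonant
  'o' at position 2: vowel (running total: 1)
  'b' at position 3: consonant
  'n' at position 4: consonant
  'j' at position 5: consonant
  'b' at position 6: consonant
Total vowels: 1

1


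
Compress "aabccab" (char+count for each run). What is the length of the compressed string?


Input: aabccab
Runs:
  'a' x 2 => "a2"
  'b' x 1 => "b1"
  'c' x 2 => "c2"
  'a' x 1 => "a1"
  'b' x 1 => "b1"
Compressed: "a2b1c2a1b1"
Compressed length: 10

10


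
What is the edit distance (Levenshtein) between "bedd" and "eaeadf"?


Computing edit distance: "bedd" -> "eaeadf"
DP table:
           e    a    e    a    d    f
      0    1    2    3    4    5    6
  b   1    1    2    3    4    5    6
  e   2    1    2    2    3    4    5
  d   3    2    2    3    3    3    4
  d   4    3    3    3    4    3    4
Edit distance = dp[4][6] = 4

4


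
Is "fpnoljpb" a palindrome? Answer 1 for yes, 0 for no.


Input: fpnoljpb
Reversed: bpjlonpf
  Compare pos 0 ('f') with pos 7 ('b'): MISMATCH
  Compare pos 1 ('p') with pos 6 ('p'): match
  Compare pos 2 ('n') with pos 5 ('j'): MISMATCH
  Compare pos 3 ('o') with pos 4 ('l'): MISMATCH
Result: not a palindrome

0


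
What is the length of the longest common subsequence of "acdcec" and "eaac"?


LCS of "acdcec" and "eaac"
DP table:
           e    a    a    c
      0    0    0    0    0
  a   0    0    1    1    1
  c   0    0    1    1    2
  d   0    0    1    1    2
  c   0    0    1    1    2
  e   0    1    1    1    2
  c   0    1    1    1    2
LCS length = dp[6][4] = 2

2


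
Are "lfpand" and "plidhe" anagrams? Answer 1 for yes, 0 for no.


Strings: "lfpand", "plidhe"
Sorted first:  adflnp
Sorted second: dehilp
Differ at position 0: 'a' vs 'd' => not anagrams

0


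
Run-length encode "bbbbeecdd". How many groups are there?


Input: bbbbeecdd
Scanning for consecutive runs:
  Group 1: 'b' x 4 (positions 0-3)
  Group 2: 'e' x 2 (positions 4-5)
  Group 3: 'c' x 1 (positions 6-6)
  Group 4: 'd' x 2 (positions 7-8)
Total groups: 4

4


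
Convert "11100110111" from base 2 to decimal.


Input: "11100110111" in base 2
Positional expansion:
  Digit '1' (value 1) x 2^10 = 1024
  Digit '1' (value 1) x 2^9 = 512
  Digit '1' (value 1) x 2^8 = 256
  Digit '0' (value 0) x 2^7 = 0
  Digit '0' (value 0) x 2^6 = 0
  Digit '1' (value 1) x 2^5 = 32
  Digit '1' (value 1) x 2^4 = 16
  Digit '0' (value 0) x 2^3 = 0
  Digit '1' (value 1) x 2^2 = 4
  Digit '1' (value 1) x 2^1 = 2
  Digit '1' (value 1) x 2^0 = 1
Sum = 1847

1847


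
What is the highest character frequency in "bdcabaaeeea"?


Input: bdcabaaeeea
Character counts:
  'a': 4
  'b': 2
  'c': 1
  'd': 1
  'e': 3
Maximum frequency: 4

4


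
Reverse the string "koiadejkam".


Input: koiadejkam
Reading characters right to left:
  Position 9: 'm'
  Position 8: 'a'
  Position 7: 'k'
  Position 6: 'j'
  Position 5: 'e'
  Position 4: 'd'
  Position 3: 'a'
  Position 2: 'i'
  Position 1: 'o'
  Position 0: 'k'
Reversed: makjedaiok

makjedaiok


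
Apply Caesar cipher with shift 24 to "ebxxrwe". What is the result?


Caesar cipher: shift "ebxxrwe" by 24
  'e' (pos 4) + 24 = pos 2 = 'c'
  'b' (pos 1) + 24 = pos 25 = 'z'
  'x' (pos 23) + 24 = pos 21 = 'v'
  'x' (pos 23) + 24 = pos 21 = 'v'
  'r' (pos 17) + 24 = pos 15 = 'p'
  'w' (pos 22) + 24 = pos 20 = 'u'
  'e' (pos 4) + 24 = pos 2 = 'c'
Result: czvvpuc

czvvpuc


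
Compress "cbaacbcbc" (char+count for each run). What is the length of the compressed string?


Input: cbaacbcbc
Runs:
  'c' x 1 => "c1"
  'b' x 1 => "b1"
  'a' x 2 => "a2"
  'c' x 1 => "c1"
  'b' x 1 => "b1"
  'c' x 1 => "c1"
  'b' x 1 => "b1"
  'c' x 1 => "c1"
Compressed: "c1b1a2c1b1c1b1c1"
Compressed length: 16

16


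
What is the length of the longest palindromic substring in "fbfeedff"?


Input: "fbfeedff"
Checking substrings for palindromes:
  [0:3] "fbf" (len 3) => palindrome
  [3:5] "ee" (len 2) => palindrome
  [6:8] "ff" (len 2) => palindrome
Longest palindromic substring: "fbf" with length 3

3


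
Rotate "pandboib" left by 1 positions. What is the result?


Input: "pandboib", rotate left by 1
First 1 characters: "p"
Remaining characters: "andboib"
Concatenate remaining + first: "andboib" + "p" = "andboibp"

andboibp


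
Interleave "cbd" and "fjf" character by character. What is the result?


Interleaving "cbd" and "fjf":
  Position 0: 'c' from first, 'f' from second => "cf"
  Position 1: 'b' from first, 'j' from second => "bj"
  Position 2: 'd' from first, 'f' from second => "df"
Result: cfbjdf

cfbjdf


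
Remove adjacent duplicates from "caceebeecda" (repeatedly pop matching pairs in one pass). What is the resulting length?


Input: caceebeecda
Stack-based adjacent duplicate removal:
  Read 'c': push. Stack: c
  Read 'a': push. Stack: ca
  Read 'c': push. Stack: cac
  Read 'e': push. Stack: cace
  Read 'e': matches stack top 'e' => pop. Stack: cac
  Read 'b': push. Stack: cacb
  Read 'e': push. Stack: cacbe
  Read 'e': matches stack top 'e' => pop. Stack: cacb
  Read 'c': push. Stack: cacbc
  Read 'd': push. Stack: cacbcd
  Read 'a': push. Stack: cacbcda
Final stack: "cacbcda" (length 7)

7


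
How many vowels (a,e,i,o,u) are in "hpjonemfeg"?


Input: hpjonemfeg
Checking each character:
  'h' at position 0: consonant
  'p' at position 1: consonant
  'j' at position 2: consonant
  'o' at position 3: vowel (running total: 1)
  'n' at position 4: consonant
  'e' at position 5: vowel (running total: 2)
  'm' at position 6: consonant
  'f' at position 7: consonant
  'e' at position 8: vowel (running total: 3)
  'g' at position 9: consonant
Total vowels: 3

3


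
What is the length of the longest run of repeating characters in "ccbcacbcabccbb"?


Input: "ccbcacbcabccbb"
Scanning for longest run:
  Position 1 ('c'): continues run of 'c', length=2
  Position 2 ('b'): new char, reset run to 1
  Position 3 ('c'): new char, reset run to 1
  Position 4 ('a'): new char, reset run to 1
  Position 5 ('c'): new char, reset run to 1
  Position 6 ('b'): new char, reset run to 1
  Position 7 ('c'): new char, reset run to 1
  Position 8 ('a'): new char, reset run to 1
  Position 9 ('b'): new char, reset run to 1
  Position 10 ('c'): new char, reset run to 1
  Position 11 ('c'): continues run of 'c', length=2
  Position 12 ('b'): new char, reset run to 1
  Position 13 ('b'): continues run of 'b', length=2
Longest run: 'c' with length 2

2


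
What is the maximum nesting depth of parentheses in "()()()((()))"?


Input: "()()()((()))"
Tracking depth:
  Position 0 '(': depth becomes 1
  Position 1 ')': depth becomes 0
  Position 2 '(': depth becomes 1
  Position 3 ')': depth becomes 0
  Position 4 '(': depth becomes 1
  Position 5 ')': depth becomes 0
  Position 6 '(': depth becomes 1
  Position 7 '(': depth becomes 2
  Position 8 '(': depth becomes 3
  Position 9 ')': depth becomes 2
  Position 10 ')': depth becomes 1
  Position 11 ')': depth becomes 0
Maximum depth reached: 3

3


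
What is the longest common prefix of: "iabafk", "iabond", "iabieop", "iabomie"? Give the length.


Words: iabafk, iabond, iabieop, iabomie
  Position 0: all 'i' => match
  Position 1: all 'a' => match
  Position 2: all 'b' => match
  Position 3: ('a', 'o', 'i', 'o') => mismatch, stop
LCP = "iab" (length 3)

3


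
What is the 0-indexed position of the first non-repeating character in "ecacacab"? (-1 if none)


Input: ecacacab
Character frequencies:
  'a': 3
  'b': 1
  'c': 3
  'e': 1
Scanning left to right for freq == 1:
  Position 0 ('e'): unique! => answer = 0

0


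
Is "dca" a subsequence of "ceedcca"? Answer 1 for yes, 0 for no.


Check if "dca" is a subsequence of "ceedcca"
Greedy scan:
  Position 0 ('c'): no match needed
  Position 1 ('e'): no match needed
  Position 2 ('e'): no match needed
  Position 3 ('d'): matches sub[0] = 'd'
  Position 4 ('c'): matches sub[1] = 'c'
  Position 5 ('c'): no match needed
  Position 6 ('a'): matches sub[2] = 'a'
All 3 characters matched => is a subsequence

1


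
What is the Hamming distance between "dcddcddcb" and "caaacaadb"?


Comparing "dcddcddcb" and "caaacaadb" position by position:
  Position 0: 'd' vs 'c' => differ
  Position 1: 'c' vs 'a' => differ
  Position 2: 'd' vs 'a' => differ
  Position 3: 'd' vs 'a' => differ
  Position 4: 'c' vs 'c' => same
  Position 5: 'd' vs 'a' => differ
  Position 6: 'd' vs 'a' => differ
  Position 7: 'c' vs 'd' => differ
  Position 8: 'b' vs 'b' => same
Total differences (Hamming distance): 7

7


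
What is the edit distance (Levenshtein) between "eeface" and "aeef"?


Computing edit distance: "eeface" -> "aeef"
DP table:
           a    e    e    f
      0    1    2    3    4
  e   1    1    1    2    3
  e   2    2    1    1    2
  f   3    3    2    2    1
  a   4    3    3    3    2
  c   5    4    4    4    3
  e   6    5    4    4    4
Edit distance = dp[6][4] = 4

4


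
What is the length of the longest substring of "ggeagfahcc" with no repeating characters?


Input: "ggeagfahcc"
Sliding window (track last position of each char):
  Position 0 ('g'): window [0,0] length 1 -- new best
  Position 1 ('g'): repeat (last at 0), move window start to 1
  Position 1 ('g'): window [1,1] length 1
  Position 2 ('e'): window [1,2] length 2 -- new best
  Position 3 ('a'): window [1,3] length 3 -- new best
  Position 4 ('g'): repeat (last at 1), move window start to 2
  Position 4 ('g'): window [2,4] length 3
  Position 5 ('f'): window [2,5] length 4 -- new best
  Position 6 ('a'): repeat (last at 3), move window start to 4
  Position 6 ('a'): window [4,6] length 3
  Position 7 ('h'): window [4,7] length 4
  Position 8 ('c'): window [4,8] length 5 -- new best
  Position 9 ('c'): repeat (last at 8), move window start to 9
  Position 9 ('c'): window [9,9] length 1
Longest substring with no repeats: "gfahc" with length 5

5


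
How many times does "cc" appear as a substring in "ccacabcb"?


Searching for "cc" in "ccacabcb"
Scanning each position:
  Position 0: "cc" => MATCH
  Position 1: "ca" => no
  Position 2: "ac" => no
  Position 3: "ca" => no
  Position 4: "ab" => no
  Position 5: "bc" => no
  Position 6: "cb" => no
Total occurrences: 1

1


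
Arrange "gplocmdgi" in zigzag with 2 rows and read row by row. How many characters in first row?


Zigzag "gplocmdgi" into 2 rows:
Placing characters:
  'g' => row 0
  'p' => row 1
  'l' => row 0
  'o' => row 1
  'c' => row 0
  'm' => row 1
  'd' => row 0
  'g' => row 1
  'i' => row 0
Rows:
  Row 0: "glcdi"
  Row 1: "pomg"
First row length: 5

5


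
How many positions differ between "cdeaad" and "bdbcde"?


Comparing "cdeaad" and "bdbcde" position by position:
  Position 0: 'c' vs 'b' => DIFFER
  Position 1: 'd' vs 'd' => same
  Position 2: 'e' vs 'b' => DIFFER
  Position 3: 'a' vs 'c' => DIFFER
  Position 4: 'a' vs 'd' => DIFFER
  Position 5: 'd' vs 'e' => DIFFER
Positions that differ: 5

5


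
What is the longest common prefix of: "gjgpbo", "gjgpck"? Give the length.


Words: gjgpbo, gjgpck
  Position 0: all 'g' => match
  Position 1: all 'j' => match
  Position 2: all 'g' => match
  Position 3: all 'p' => match
  Position 4: ('b', 'c') => mismatch, stop
LCP = "gjgp" (length 4)

4


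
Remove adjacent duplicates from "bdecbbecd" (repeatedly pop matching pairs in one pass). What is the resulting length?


Input: bdecbbecd
Stack-based adjacent duplicate removal:
  Read 'b': push. Stack: b
  Read 'd': push. Stack: bd
  Read 'e': push. Stack: bde
  Read 'c': push. Stack: bdec
  Read 'b': push. Stack: bdecb
  Read 'b': matches stack top 'b' => pop. Stack: bdec
  Read 'e': push. Stack: bdece
  Read 'c': push. Stack: bdecec
  Read 'd': push. Stack: bdececd
Final stack: "bdececd" (length 7)

7


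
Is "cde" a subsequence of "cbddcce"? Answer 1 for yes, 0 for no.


Check if "cde" is a subsequence of "cbddcce"
Greedy scan:
  Position 0 ('c'): matches sub[0] = 'c'
  Position 1 ('b'): no match needed
  Position 2 ('d'): matches sub[1] = 'd'
  Position 3 ('d'): no match needed
  Position 4 ('c'): no match needed
  Position 5 ('c'): no match needed
  Position 6 ('e'): matches sub[2] = 'e'
All 3 characters matched => is a subsequence

1


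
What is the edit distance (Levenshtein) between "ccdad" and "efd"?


Computing edit distance: "ccdad" -> "efd"
DP table:
           e    f    d
      0    1    2    3
  c   1    1    2    3
  c   2    2    2    3
  d   3    3    3    2
  a   4    4    4    3
  d   5    5    5    4
Edit distance = dp[5][3] = 4

4


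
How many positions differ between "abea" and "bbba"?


Comparing "abea" and "bbba" position by position:
  Position 0: 'a' vs 'b' => DIFFER
  Position 1: 'b' vs 'b' => same
  Position 2: 'e' vs 'b' => DIFFER
  Position 3: 'a' vs 'a' => same
Positions that differ: 2

2


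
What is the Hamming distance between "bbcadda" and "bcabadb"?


Comparing "bbcadda" and "bcabadb" position by position:
  Position 0: 'b' vs 'b' => same
  Position 1: 'b' vs 'c' => differ
  Position 2: 'c' vs 'a' => differ
  Position 3: 'a' vs 'b' => differ
  Position 4: 'd' vs 'a' => differ
  Position 5: 'd' vs 'd' => same
  Position 6: 'a' vs 'b' => differ
Total differences (Hamming distance): 5

5


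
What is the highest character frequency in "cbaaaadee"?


Input: cbaaaadee
Character counts:
  'a': 4
  'b': 1
  'c': 1
  'd': 1
  'e': 2
Maximum frequency: 4

4


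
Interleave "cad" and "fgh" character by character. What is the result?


Interleaving "cad" and "fgh":
  Position 0: 'c' from first, 'f' from second => "cf"
  Position 1: 'a' from first, 'g' from second => "ag"
  Position 2: 'd' from first, 'h' from second => "dh"
Result: cfagdh

cfagdh


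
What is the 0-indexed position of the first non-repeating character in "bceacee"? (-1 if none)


Input: bceacee
Character frequencies:
  'a': 1
  'b': 1
  'c': 2
  'e': 3
Scanning left to right for freq == 1:
  Position 0 ('b'): unique! => answer = 0

0


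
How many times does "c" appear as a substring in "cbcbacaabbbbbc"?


Searching for "c" in "cbcbacaabbbbbc"
Scanning each position:
  Position 0: "c" => MATCH
  Position 1: "b" => no
  Position 2: "c" => MATCH
  Position 3: "b" => no
  Position 4: "a" => no
  Position 5: "c" => MATCH
  Position 6: "a" => no
  Position 7: "a" => no
  Position 8: "b" => no
  Position 9: "b" => no
  Position 10: "b" => no
  Position 11: "b" => no
  Position 12: "b" => no
  Position 13: "c" => MATCH
Total occurrences: 4

4


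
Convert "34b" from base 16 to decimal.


Input: "34b" in base 16
Positional expansion:
  Digit '3' (value 3) x 16^2 = 768
  Digit '4' (value 4) x 16^1 = 64
  Digit 'b' (value 11) x 16^0 = 11
Sum = 843

843


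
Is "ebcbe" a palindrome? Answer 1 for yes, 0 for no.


Input: ebcbe
Reversed: ebcbe
  Compare pos 0 ('e') with pos 4 ('e'): match
  Compare pos 1 ('b') with pos 3 ('b'): match
Result: palindrome

1


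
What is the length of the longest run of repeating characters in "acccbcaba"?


Input: "acccbcaba"
Scanning for longest run:
  Position 1 ('c'): new char, reset run to 1
  Position 2 ('c'): continues run of 'c', length=2
  Position 3 ('c'): continues run of 'c', length=3
  Position 4 ('b'): new char, reset run to 1
  Position 5 ('c'): new char, reset run to 1
  Position 6 ('a'): new char, reset run to 1
  Position 7 ('b'): new char, reset run to 1
  Position 8 ('a'): new char, reset run to 1
Longest run: 'c' with length 3

3


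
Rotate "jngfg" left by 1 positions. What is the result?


Input: "jngfg", rotate left by 1
First 1 characters: "j"
Remaining characters: "ngfg"
Concatenate remaining + first: "ngfg" + "j" = "ngfgj"

ngfgj


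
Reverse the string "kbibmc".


Input: kbibmc
Reading characters right to left:
  Position 5: 'c'
  Position 4: 'm'
  Position 3: 'b'
  Position 2: 'i'
  Position 1: 'b'
  Position 0: 'k'
Reversed: cmbibk

cmbibk


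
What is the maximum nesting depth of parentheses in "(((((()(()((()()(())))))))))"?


Input: "(((((()(()((()()(())))))))))"
Tracking depth:
  Position 0 '(': depth becomes 1
  Position 1 '(': depth becomes 2
  Position 2 '(': depth becomes 3
  Position 3 '(': depth becomes 4
  Position 4 '(': depth becomes 5
  Position 5 '(': depth becomes 6
  Position 6 ')': depth becomes 5
  Position 7 '(': depth becomes 6
  Position 8 '(': depth becomes 7
  Position 9 ')': depth becomes 6
  Position 10 '(': depth becomes 7
  Position 11 '(': depth becomes 8
  Position 12 '(': depth becomes 9
  Position 13 ')': depth becomes 8
  Position 14 '(': depth becomes 9
  Position 15 ')': depth becomes 8
  Position 16 '(': depth becomes 9
  Position 17 '(': depth becomes 10
  Position 18 ')': depth becomes 9
  Position 19 ')': depth becomes 8
  Position 20 ')': depth becomes 7
  Position 21 ')': depth becomes 6
  Position 22 ')': depth becomes 5
  Position 23 ')': depth becomes 4
  Position 24 ')': depth becomes 3
  Position 25 ')': depth becomes 2
  Position 26 ')': depth becomes 1
  Position 27 ')': depth becomes 0
Maximum depth reached: 10

10


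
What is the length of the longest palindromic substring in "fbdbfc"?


Input: "fbdbfc"
Checking substrings for palindromes:
  [0:5] "fbdbf" (len 5) => palindrome
  [1:4] "bdb" (len 3) => palindrome
Longest palindromic substring: "fbdbf" with length 5

5


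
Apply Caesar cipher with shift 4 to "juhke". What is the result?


Caesar cipher: shift "juhke" by 4
  'j' (pos 9) + 4 = pos 13 = 'n'
  'u' (pos 20) + 4 = pos 24 = 'y'
  'h' (pos 7) + 4 = pos 11 = 'l'
  'k' (pos 10) + 4 = pos 14 = 'o'
  'e' (pos 4) + 4 = pos 8 = 'i'
Result: nyloi

nyloi


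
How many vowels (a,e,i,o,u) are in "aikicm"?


Input: aikicm
Checking each character:
  'a' at position 0: vowel (running total: 1)
  'i' at position 1: vowel (running total: 2)
  'k' at position 2: consonant
  'i' at position 3: vowel (running total: 3)
  'c' at position 4: consonant
  'm' at position 5: consonant
Total vowels: 3

3


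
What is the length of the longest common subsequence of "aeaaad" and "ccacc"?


LCS of "aeaaad" and "ccacc"
DP table:
           c    c    a    c    c
      0    0    0    0    0    0
  a   0    0    0    1    1    1
  e   0    0    0    1    1    1
  a   0    0    0    1    1    1
  a   0    0    0    1    1    1
  a   0    0    0    1    1    1
  d   0    0    0    1    1    1
LCS length = dp[6][5] = 1

1


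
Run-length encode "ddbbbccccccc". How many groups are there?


Input: ddbbbccccccc
Scanning for consecutive runs:
  Group 1: 'd' x 2 (positions 0-1)
  Group 2: 'b' x 3 (positions 2-4)
  Group 3: 'c' x 7 (positions 5-11)
Total groups: 3

3


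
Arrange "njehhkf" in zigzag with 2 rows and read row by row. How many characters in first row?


Zigzag "njehhkf" into 2 rows:
Placing characters:
  'n' => row 0
  'j' => row 1
  'e' => row 0
  'h' => row 1
  'h' => row 0
  'k' => row 1
  'f' => row 0
Rows:
  Row 0: "nehf"
  Row 1: "jhk"
First row length: 4

4


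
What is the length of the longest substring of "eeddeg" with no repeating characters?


Input: "eeddeg"
Sliding window (track last position of each char):
  Position 0 ('e'): window [0,0] length 1 -- new best
  Position 1 ('e'): repeat (last at 0), move window start to 1
  Position 1 ('e'): window [1,1] length 1
  Position 2 ('d'): window [1,2] length 2 -- new best
  Position 3 ('d'): repeat (last at 2), move window start to 3
  Position 3 ('d'): window [3,3] length 1
  Position 4 ('e'): window [3,4] length 2
  Position 5 ('g'): window [3,5] length 3 -- new best
Longest substring with no repeats: "deg" with length 3

3


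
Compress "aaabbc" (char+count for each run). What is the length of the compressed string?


Input: aaabbc
Runs:
  'a' x 3 => "a3"
  'b' x 2 => "b2"
  'c' x 1 => "c1"
Compressed: "a3b2c1"
Compressed length: 6

6


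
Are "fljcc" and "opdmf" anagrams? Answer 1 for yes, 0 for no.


Strings: "fljcc", "opdmf"
Sorted first:  ccfjl
Sorted second: dfmop
Differ at position 0: 'c' vs 'd' => not anagrams

0


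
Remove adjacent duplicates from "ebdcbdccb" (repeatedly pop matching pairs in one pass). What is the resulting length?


Input: ebdcbdccb
Stack-based adjacent duplicate removal:
  Read 'e': push. Stack: e
  Read 'b': push. Stack: eb
  Read 'd': push. Stack: ebd
  Read 'c': push. Stack: ebdc
  Read 'b': push. Stack: ebdcb
  Read 'd': push. Stack: ebdcbd
  Read 'c': push. Stack: ebdcbdc
  Read 'c': matches stack top 'c' => pop. Stack: ebdcbd
  Read 'b': push. Stack: ebdcbdb
Final stack: "ebdcbdb" (length 7)

7


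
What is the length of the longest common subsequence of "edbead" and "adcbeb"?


LCS of "edbead" and "adcbeb"
DP table:
           a    d    c    b    e    b
      0    0    0    0    0    0    0
  e   0    0    0    0    0    1    1
  d   0    0    1    1    1    1    1
  b   0    0    1    1    2    2    2
  e   0    0    1    1    2    3    3
  a   0    1    1    1    2    3    3
  d   0    1    2    2    2    3    3
LCS length = dp[6][6] = 3

3


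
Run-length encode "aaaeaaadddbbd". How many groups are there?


Input: aaaeaaadddbbd
Scanning for consecutive runs:
  Group 1: 'a' x 3 (positions 0-2)
  Group 2: 'e' x 1 (positions 3-3)
  Group 3: 'a' x 3 (positions 4-6)
  Group 4: 'd' x 3 (positions 7-9)
  Group 5: 'b' x 2 (positions 10-11)
  Group 6: 'd' x 1 (positions 12-12)
Total groups: 6

6


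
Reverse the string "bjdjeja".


Input: bjdjeja
Reading characters right to left:
  Position 6: 'a'
  Position 5: 'j'
  Position 4: 'e'
  Position 3: 'j'
  Position 2: 'd'
  Position 1: 'j'
  Position 0: 'b'
Reversed: ajejdjb

ajejdjb


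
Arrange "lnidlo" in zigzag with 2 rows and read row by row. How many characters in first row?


Zigzag "lnidlo" into 2 rows:
Placing characters:
  'l' => row 0
  'n' => row 1
  'i' => row 0
  'd' => row 1
  'l' => row 0
  'o' => row 1
Rows:
  Row 0: "lil"
  Row 1: "ndo"
First row length: 3

3


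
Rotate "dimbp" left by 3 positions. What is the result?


Input: "dimbp", rotate left by 3
First 3 characters: "dim"
Remaining characters: "bp"
Concatenate remaining + first: "bp" + "dim" = "bpdim"

bpdim


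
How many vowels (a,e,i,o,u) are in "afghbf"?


Input: afghbf
Checking each character:
  'a' at position 0: vowel (running total: 1)
  'f' at position 1: consonant
  'g' at position 2: consonant
  'h' at position 3: consonant
  'b' at position 4: consonant
  'f' at position 5: consonant
Total vowels: 1

1


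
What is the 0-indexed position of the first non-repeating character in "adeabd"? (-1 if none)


Input: adeabd
Character frequencies:
  'a': 2
  'b': 1
  'd': 2
  'e': 1
Scanning left to right for freq == 1:
  Position 0 ('a'): freq=2, skip
  Position 1 ('d'): freq=2, skip
  Position 2 ('e'): unique! => answer = 2

2


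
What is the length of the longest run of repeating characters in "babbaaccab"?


Input: "babbaaccab"
Scanning for longest run:
  Position 1 ('a'): new char, reset run to 1
  Position 2 ('b'): new char, reset run to 1
  Position 3 ('b'): continues run of 'b', length=2
  Position 4 ('a'): new char, reset run to 1
  Position 5 ('a'): continues run of 'a', length=2
  Position 6 ('c'): new char, reset run to 1
  Position 7 ('c'): continues run of 'c', length=2
  Position 8 ('a'): new char, reset run to 1
  Position 9 ('b'): new char, reset run to 1
Longest run: 'b' with length 2

2


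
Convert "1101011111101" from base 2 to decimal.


Input: "1101011111101" in base 2
Positional expansion:
  Digit '1' (value 1) x 2^12 = 4096
  Digit '1' (value 1) x 2^11 = 2048
  Digit '0' (value 0) x 2^10 = 0
  Digit '1' (value 1) x 2^9 = 512
  Digit '0' (value 0) x 2^8 = 0
  Digit '1' (value 1) x 2^7 = 128
  Digit '1' (value 1) x 2^6 = 64
  Digit '1' (value 1) x 2^5 = 32
  Digit '1' (value 1) x 2^4 = 16
  Digit '1' (value 1) x 2^3 = 8
  Digit '1' (value 1) x 2^2 = 4
  Digit '0' (value 0) x 2^1 = 0
  Digit '1' (value 1) x 2^0 = 1
Sum = 6909

6909
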